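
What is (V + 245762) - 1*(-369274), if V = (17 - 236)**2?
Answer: 662997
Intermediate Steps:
V = 47961 (V = (-219)**2 = 47961)
(V + 245762) - 1*(-369274) = (47961 + 245762) - 1*(-369274) = 293723 + 369274 = 662997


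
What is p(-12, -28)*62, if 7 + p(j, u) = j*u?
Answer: 20398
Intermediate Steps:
p(j, u) = -7 + j*u
p(-12, -28)*62 = (-7 - 12*(-28))*62 = (-7 + 336)*62 = 329*62 = 20398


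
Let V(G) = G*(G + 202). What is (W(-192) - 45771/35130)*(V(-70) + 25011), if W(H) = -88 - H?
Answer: 18965936493/11710 ≈ 1.6196e+6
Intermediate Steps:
V(G) = G*(202 + G)
(W(-192) - 45771/35130)*(V(-70) + 25011) = ((-88 - 1*(-192)) - 45771/35130)*(-70*(202 - 70) + 25011) = ((-88 + 192) - 45771*1/35130)*(-70*132 + 25011) = (104 - 15257/11710)*(-9240 + 25011) = (1202583/11710)*15771 = 18965936493/11710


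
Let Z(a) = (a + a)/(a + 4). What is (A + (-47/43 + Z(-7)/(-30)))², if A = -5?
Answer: 146192281/3744225 ≈ 39.045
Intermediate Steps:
Z(a) = 2*a/(4 + a) (Z(a) = (2*a)/(4 + a) = 2*a/(4 + a))
(A + (-47/43 + Z(-7)/(-30)))² = (-5 + (-47/43 + (2*(-7)/(4 - 7))/(-30)))² = (-5 + (-47*1/43 + (2*(-7)/(-3))*(-1/30)))² = (-5 + (-47/43 + (2*(-7)*(-⅓))*(-1/30)))² = (-5 + (-47/43 + (14/3)*(-1/30)))² = (-5 + (-47/43 - 7/45))² = (-5 - 2416/1935)² = (-12091/1935)² = 146192281/3744225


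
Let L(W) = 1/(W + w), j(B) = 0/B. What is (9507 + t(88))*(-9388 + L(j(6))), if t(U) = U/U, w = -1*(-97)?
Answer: -8658317580/97 ≈ -8.9261e+7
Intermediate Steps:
j(B) = 0
w = 97
t(U) = 1
L(W) = 1/(97 + W) (L(W) = 1/(W + 97) = 1/(97 + W))
(9507 + t(88))*(-9388 + L(j(6))) = (9507 + 1)*(-9388 + 1/(97 + 0)) = 9508*(-9388 + 1/97) = 9508*(-910635/97) = -8658317580/97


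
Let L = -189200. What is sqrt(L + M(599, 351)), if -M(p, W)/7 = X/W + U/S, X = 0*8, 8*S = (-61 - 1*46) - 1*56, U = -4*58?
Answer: 4*I*sqrt(314310781)/163 ≈ 435.06*I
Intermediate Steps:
U = -232
S = -163/8 (S = ((-61 - 1*46) - 1*56)/8 = ((-61 - 46) - 56)/8 = (-107 - 56)/8 = (1/8)*(-163) = -163/8 ≈ -20.375)
X = 0
M(p, W) = -12992/163 (M(p, W) = -7*(0/W - 232/(-163/8)) = -7*(0 - 232*(-8/163)) = -7*(0 + 1856/163) = -7*1856/163 = -12992/163)
sqrt(L + M(599, 351)) = sqrt(-189200 - 12992/163) = sqrt(-30852592/163) = 4*I*sqrt(314310781)/163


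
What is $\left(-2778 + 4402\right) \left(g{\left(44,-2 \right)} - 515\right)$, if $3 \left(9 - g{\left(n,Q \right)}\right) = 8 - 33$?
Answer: $- \frac{2424632}{3} \approx -8.0821 \cdot 10^{5}$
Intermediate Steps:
$g{\left(n,Q \right)} = \frac{52}{3}$ ($g{\left(n,Q \right)} = 9 - \frac{8 - 33}{3} = 9 - - \frac{25}{3} = 9 + \frac{25}{3} = \frac{52}{3}$)
$\left(-2778 + 4402\right) \left(g{\left(44,-2 \right)} - 515\right) = \left(-2778 + 4402\right) \left(\frac{52}{3} - 515\right) = 1624 \left(- \frac{1493}{3}\right) = - \frac{2424632}{3}$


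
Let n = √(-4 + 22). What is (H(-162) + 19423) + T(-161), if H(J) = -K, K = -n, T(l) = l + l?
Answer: 19101 + 3*√2 ≈ 19105.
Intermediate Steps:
T(l) = 2*l
n = 3*√2 (n = √18 = 3*√2 ≈ 4.2426)
K = -3*√2 ≈ -4.2426
H(J) = 3*√2 (H(J) = -(-3)*√2 = 3*√2)
(H(-162) + 19423) + T(-161) = (3*√2 + 19423) + 2*(-161) = (19423 + 3*√2) - 322 = 19101 + 3*√2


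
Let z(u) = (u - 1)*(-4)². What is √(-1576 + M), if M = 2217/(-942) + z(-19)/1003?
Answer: I*√156586103998238/314942 ≈ 39.733*I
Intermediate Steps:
z(u) = -16 + 16*u (z(u) = (-1 + u)*16 = -16 + 16*u)
M = -841697/314942 (M = 2217/(-942) + (-16 + 16*(-19))/1003 = 2217*(-1/942) + (-16 - 304)*(1/1003) = -739/314 - 320*1/1003 = -739/314 - 320/1003 = -841697/314942 ≈ -2.6725)
√(-1576 + M) = √(-1576 - 841697/314942) = √(-497190289/314942) = I*√156586103998238/314942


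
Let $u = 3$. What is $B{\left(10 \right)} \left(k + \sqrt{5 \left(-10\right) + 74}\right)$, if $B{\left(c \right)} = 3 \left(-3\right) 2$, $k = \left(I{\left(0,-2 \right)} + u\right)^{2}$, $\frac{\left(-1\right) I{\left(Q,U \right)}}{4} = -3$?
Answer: $-4050 - 36 \sqrt{6} \approx -4138.2$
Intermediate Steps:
$I{\left(Q,U \right)} = 12$ ($I{\left(Q,U \right)} = \left(-4\right) \left(-3\right) = 12$)
$k = 225$ ($k = \left(12 + 3\right)^{2} = 15^{2} = 225$)
$B{\left(c \right)} = -18$ ($B{\left(c \right)} = \left(-9\right) 2 = -18$)
$B{\left(10 \right)} \left(k + \sqrt{5 \left(-10\right) + 74}\right) = - 18 \left(225 + \sqrt{5 \left(-10\right) + 74}\right) = - 18 \left(225 + \sqrt{-50 + 74}\right) = - 18 \left(225 + \sqrt{24}\right) = - 18 \left(225 + 2 \sqrt{6}\right) = -4050 - 36 \sqrt{6}$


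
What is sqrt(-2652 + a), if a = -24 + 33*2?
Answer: 3*I*sqrt(290) ≈ 51.088*I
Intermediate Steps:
a = 42 (a = -24 + 66 = 42)
sqrt(-2652 + a) = sqrt(-2652 + 42) = sqrt(-2610) = 3*I*sqrt(290)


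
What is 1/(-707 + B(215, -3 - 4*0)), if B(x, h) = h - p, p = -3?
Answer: -1/707 ≈ -0.0014144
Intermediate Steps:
B(x, h) = 3 + h (B(x, h) = h - 1*(-3) = h + 3 = 3 + h)
1/(-707 + B(215, -3 - 4*0)) = 1/(-707 + (3 + (-3 - 4*0))) = 1/(-707 + (3 + (-3 + 0))) = 1/(-707 + (3 - 3)) = 1/(-707 + 0) = 1/(-707) = -1/707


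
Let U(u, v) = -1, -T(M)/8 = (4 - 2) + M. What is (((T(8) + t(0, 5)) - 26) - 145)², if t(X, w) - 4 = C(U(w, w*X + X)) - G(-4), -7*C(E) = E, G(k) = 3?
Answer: 3059001/49 ≈ 62429.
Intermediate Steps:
T(M) = -16 - 8*M (T(M) = -8*((4 - 2) + M) = -8*(2 + M) = -16 - 8*M)
C(E) = -E/7
t(X, w) = 8/7 (t(X, w) = 4 + (-⅐*(-1) - 1*3) = 4 + (⅐ - 3) = 4 - 20/7 = 8/7)
(((T(8) + t(0, 5)) - 26) - 145)² = ((((-16 - 8*8) + 8/7) - 26) - 145)² = ((((-16 - 64) + 8/7) - 26) - 145)² = (((-80 + 8/7) - 26) - 145)² = ((-552/7 - 26) - 145)² = (-734/7 - 145)² = (-1749/7)² = 3059001/49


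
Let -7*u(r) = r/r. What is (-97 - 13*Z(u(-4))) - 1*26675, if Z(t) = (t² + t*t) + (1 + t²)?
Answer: -1312504/49 ≈ -26786.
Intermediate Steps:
u(r) = -⅐ (u(r) = -r/(7*r) = -⅐*1 = -⅐)
Z(t) = 1 + 3*t² (Z(t) = (t² + t²) + (1 + t²) = 2*t² + (1 + t²) = 1 + 3*t²)
(-97 - 13*Z(u(-4))) - 1*26675 = (-97 - 13*(1 + 3*(-⅐)²)) - 1*26675 = (-97 - 13*(1 + 3*(1/49))) - 26675 = (-97 - 13*(1 + 3/49)) - 26675 = (-97 - 13*52/49) - 26675 = (-97 - 676/49) - 26675 = -5429/49 - 26675 = -1312504/49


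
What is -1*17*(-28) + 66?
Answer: 542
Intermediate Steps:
-1*17*(-28) + 66 = -17*(-28) + 66 = 476 + 66 = 542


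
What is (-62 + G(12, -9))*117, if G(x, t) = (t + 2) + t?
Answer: -9126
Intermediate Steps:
G(x, t) = 2 + 2*t (G(x, t) = (2 + t) + t = 2 + 2*t)
(-62 + G(12, -9))*117 = (-62 + (2 + 2*(-9)))*117 = (-62 + (2 - 18))*117 = (-62 - 16)*117 = -78*117 = -9126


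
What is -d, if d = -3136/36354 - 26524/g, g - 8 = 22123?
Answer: 172276052/134091729 ≈ 1.2848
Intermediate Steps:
g = 22131 (g = 8 + 22123 = 22131)
d = -172276052/134091729 (d = -3136/36354 - 26524/22131 = -3136*1/36354 - 26524*1/22131 = -1568/18177 - 26524/22131 = -172276052/134091729 ≈ -1.2848)
-d = -1*(-172276052/134091729) = 172276052/134091729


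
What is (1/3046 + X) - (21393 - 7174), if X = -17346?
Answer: -96146989/3046 ≈ -31565.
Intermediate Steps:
(1/3046 + X) - (21393 - 7174) = (1/3046 - 17346) - (21393 - 7174) = (1/3046 - 17346) - 1*14219 = -52835915/3046 - 14219 = -96146989/3046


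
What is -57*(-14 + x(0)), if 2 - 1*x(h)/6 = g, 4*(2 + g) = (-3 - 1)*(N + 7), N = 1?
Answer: -3306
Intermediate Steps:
g = -10 (g = -2 + ((-3 - 1)*(1 + 7))/4 = -2 + (-4*8)/4 = -2 + (1/4)*(-32) = -2 - 8 = -10)
x(h) = 72 (x(h) = 12 - 6*(-10) = 12 + 60 = 72)
-57*(-14 + x(0)) = -57*(-14 + 72) = -57*58 = -3306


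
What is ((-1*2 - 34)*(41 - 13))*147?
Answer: -148176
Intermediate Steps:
((-1*2 - 34)*(41 - 13))*147 = ((-2 - 34)*28)*147 = -36*28*147 = -1008*147 = -148176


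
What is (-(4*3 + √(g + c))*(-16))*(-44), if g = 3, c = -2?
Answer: -9152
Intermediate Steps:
(-(4*3 + √(g + c))*(-16))*(-44) = (-(4*3 + √(3 - 2))*(-16))*(-44) = (-(12 + √1)*(-16))*(-44) = (-(12 + 1)*(-16))*(-44) = (-1*13*(-16))*(-44) = -13*(-16)*(-44) = 208*(-44) = -9152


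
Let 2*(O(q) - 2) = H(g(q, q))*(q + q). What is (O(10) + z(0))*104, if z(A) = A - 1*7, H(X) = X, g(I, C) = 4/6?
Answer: 520/3 ≈ 173.33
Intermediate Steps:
g(I, C) = ⅔ (g(I, C) = 4*(⅙) = ⅔)
z(A) = -7 + A (z(A) = A - 7 = -7 + A)
O(q) = 2 + 2*q/3 (O(q) = 2 + (2*(q + q)/3)/2 = 2 + (2*(2*q)/3)/2 = 2 + (4*q/3)/2 = 2 + 2*q/3)
(O(10) + z(0))*104 = ((2 + (⅔)*10) + (-7 + 0))*104 = ((2 + 20/3) - 7)*104 = (26/3 - 7)*104 = (5/3)*104 = 520/3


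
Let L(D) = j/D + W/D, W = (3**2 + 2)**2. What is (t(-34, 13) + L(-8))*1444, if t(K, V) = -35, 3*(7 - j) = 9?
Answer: -146205/2 ≈ -73103.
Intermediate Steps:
j = 4 (j = 7 - 1/3*9 = 7 - 3 = 4)
W = 121 (W = (9 + 2)**2 = 11**2 = 121)
L(D) = 125/D (L(D) = 4/D + 121/D = 125/D)
(t(-34, 13) + L(-8))*1444 = (-35 + 125/(-8))*1444 = (-35 + 125*(-1/8))*1444 = (-35 - 125/8)*1444 = -405/8*1444 = -146205/2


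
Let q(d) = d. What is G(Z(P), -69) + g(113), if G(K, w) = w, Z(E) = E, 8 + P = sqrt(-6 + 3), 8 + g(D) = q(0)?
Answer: -77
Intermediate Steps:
g(D) = -8 (g(D) = -8 + 0 = -8)
P = -8 + I*sqrt(3) (P = -8 + sqrt(-6 + 3) = -8 + sqrt(-3) = -8 + I*sqrt(3) ≈ -8.0 + 1.732*I)
G(Z(P), -69) + g(113) = -69 - 8 = -77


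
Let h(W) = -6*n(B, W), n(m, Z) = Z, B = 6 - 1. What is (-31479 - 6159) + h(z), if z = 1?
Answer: -37644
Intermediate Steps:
B = 5
h(W) = -6*W
(-31479 - 6159) + h(z) = (-31479 - 6159) - 6*1 = -37638 - 6 = -37644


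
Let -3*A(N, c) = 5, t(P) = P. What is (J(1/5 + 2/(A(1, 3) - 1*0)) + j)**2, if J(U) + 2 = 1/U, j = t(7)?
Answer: 16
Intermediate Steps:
A(N, c) = -5/3 (A(N, c) = -1/3*5 = -5/3)
j = 7
J(U) = -2 + 1/U
(J(1/5 + 2/(A(1, 3) - 1*0)) + j)**2 = ((-2 + 1/(1/5 + 2/(-5/3 - 1*0))) + 7)**2 = ((-2 + 1/(1*(1/5) + 2/(-5/3 + 0))) + 7)**2 = ((-2 + 1/(1/5 + 2/(-5/3))) + 7)**2 = ((-2 + 1/(1/5 + 2*(-3/5))) + 7)**2 = ((-2 + 1/(1/5 - 6/5)) + 7)**2 = ((-2 + 1/(-1)) + 7)**2 = ((-2 - 1) + 7)**2 = (-3 + 7)**2 = 4**2 = 16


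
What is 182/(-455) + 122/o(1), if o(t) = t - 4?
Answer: -616/15 ≈ -41.067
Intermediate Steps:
o(t) = -4 + t
182/(-455) + 122/o(1) = 182/(-455) + 122/(-4 + 1) = 182*(-1/455) + 122/(-3) = -⅖ + 122*(-⅓) = -⅖ - 122/3 = -616/15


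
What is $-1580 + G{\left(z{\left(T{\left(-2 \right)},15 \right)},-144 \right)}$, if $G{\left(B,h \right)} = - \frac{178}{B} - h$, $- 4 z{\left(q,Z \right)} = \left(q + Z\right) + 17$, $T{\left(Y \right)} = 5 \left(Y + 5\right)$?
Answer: $- \frac{66780}{47} \approx -1420.9$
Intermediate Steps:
$T{\left(Y \right)} = 25 + 5 Y$ ($T{\left(Y \right)} = 5 \left(5 + Y\right) = 25 + 5 Y$)
$z{\left(q,Z \right)} = - \frac{17}{4} - \frac{Z}{4} - \frac{q}{4}$ ($z{\left(q,Z \right)} = - \frac{\left(q + Z\right) + 17}{4} = - \frac{\left(Z + q\right) + 17}{4} = - \frac{17 + Z + q}{4} = - \frac{17}{4} - \frac{Z}{4} - \frac{q}{4}$)
$G{\left(B,h \right)} = - h - \frac{178}{B}$
$-1580 + G{\left(z{\left(T{\left(-2 \right)},15 \right)},-144 \right)} = -1580 - \left(-144 + \frac{178}{- \frac{17}{4} - \frac{15}{4} - \frac{25 + 5 \left(-2\right)}{4}}\right) = -1580 + \left(144 - \frac{178}{- \frac{17}{4} - \frac{15}{4} - \frac{25 - 10}{4}}\right) = -1580 + \left(144 - \frac{178}{- \frac{17}{4} - \frac{15}{4} - \frac{15}{4}}\right) = -1580 + \left(144 - \frac{178}{- \frac{47}{4}}\right) = -1580 + \left(144 - - \frac{712}{47}\right) = -1580 + \left(144 + \frac{712}{47}\right) = -1580 + \frac{7480}{47} = - \frac{66780}{47}$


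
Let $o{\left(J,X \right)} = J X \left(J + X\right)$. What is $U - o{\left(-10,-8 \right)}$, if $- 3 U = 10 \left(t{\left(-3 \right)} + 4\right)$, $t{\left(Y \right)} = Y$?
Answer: $\frac{4310}{3} \approx 1436.7$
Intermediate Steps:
$o{\left(J,X \right)} = J X \left(J + X\right)$
$U = - \frac{10}{3}$ ($U = - \frac{10 \left(-3 + 4\right)}{3} = - \frac{10 \cdot 1}{3} = \left(- \frac{1}{3}\right) 10 = - \frac{10}{3} \approx -3.3333$)
$U - o{\left(-10,-8 \right)} = - \frac{10}{3} - \left(-10\right) \left(-8\right) \left(-10 - 8\right) = - \frac{10}{3} - \left(-10\right) \left(-8\right) \left(-18\right) = - \frac{10}{3} - -1440 = - \frac{10}{3} + 1440 = \frac{4310}{3}$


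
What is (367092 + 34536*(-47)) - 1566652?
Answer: -2822752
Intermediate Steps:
(367092 + 34536*(-47)) - 1566652 = (367092 - 1623192) - 1566652 = -1256100 - 1566652 = -2822752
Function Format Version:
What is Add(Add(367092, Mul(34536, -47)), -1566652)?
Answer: -2822752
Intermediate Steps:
Add(Add(367092, Mul(34536, -47)), -1566652) = Add(Add(367092, -1623192), -1566652) = Add(-1256100, -1566652) = -2822752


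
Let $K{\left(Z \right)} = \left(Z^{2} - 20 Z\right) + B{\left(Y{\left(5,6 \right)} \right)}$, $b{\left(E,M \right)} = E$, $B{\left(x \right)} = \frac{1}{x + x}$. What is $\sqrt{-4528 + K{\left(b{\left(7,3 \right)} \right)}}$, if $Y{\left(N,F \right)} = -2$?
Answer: $\frac{3 i \sqrt{2053}}{2} \approx 67.965 i$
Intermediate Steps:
$B{\left(x \right)} = \frac{1}{2 x}$
$K{\left(Z \right)} = - \frac{1}{4} + Z^{2} - 20 Z$ ($K{\left(Z \right)} = \left(Z^{2} - 20 Z\right) + \frac{1}{2 \left(-2\right)} = \left(Z^{2} - 20 Z\right) + \frac{1}{2} \left(- \frac{1}{2}\right) = \left(Z^{2} - 20 Z\right) - \frac{1}{4} = - \frac{1}{4} + Z^{2} - 20 Z$)
$\sqrt{-4528 + K{\left(b{\left(7,3 \right)} \right)}} = \sqrt{-4528 - \left(\frac{561}{4} - 49\right)} = \sqrt{-4528 - \frac{365}{4}} = \sqrt{- \frac{18477}{4}} = \frac{3 i \sqrt{2053}}{2}$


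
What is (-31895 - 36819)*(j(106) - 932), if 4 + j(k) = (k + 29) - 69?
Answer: 59781180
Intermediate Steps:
j(k) = -44 + k (j(k) = -4 + ((k + 29) - 69) = -4 + ((29 + k) - 69) = -4 + (-40 + k) = -44 + k)
(-31895 - 36819)*(j(106) - 932) = (-31895 - 36819)*((-44 + 106) - 932) = -68714*(62 - 932) = -68714*(-870) = 59781180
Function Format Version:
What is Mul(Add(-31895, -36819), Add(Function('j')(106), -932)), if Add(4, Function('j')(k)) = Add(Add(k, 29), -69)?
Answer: 59781180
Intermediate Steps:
Function('j')(k) = Add(-44, k) (Function('j')(k) = Add(-4, Add(Add(k, 29), -69)) = Add(-4, Add(Add(29, k), -69)) = Add(-4, Add(-40, k)) = Add(-44, k))
Mul(Add(-31895, -36819), Add(Function('j')(106), -932)) = Mul(Add(-31895, -36819), Add(Add(-44, 106), -932)) = Mul(-68714, Add(62, -932)) = Mul(-68714, -870) = 59781180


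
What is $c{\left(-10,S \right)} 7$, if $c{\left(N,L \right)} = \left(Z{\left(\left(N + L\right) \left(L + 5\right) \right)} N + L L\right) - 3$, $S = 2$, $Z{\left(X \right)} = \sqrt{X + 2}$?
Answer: $7 - 210 i \sqrt{6} \approx 7.0 - 514.39 i$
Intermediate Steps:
$Z{\left(X \right)} = \sqrt{2 + X}$
$c{\left(N,L \right)} = -3 + L^{2} + N \sqrt{2 + \left(5 + L\right) \left(L + N\right)}$ ($c{\left(N,L \right)} = \left(\sqrt{2 + \left(N + L\right) \left(L + 5\right)} N + L L\right) - 3 = \left(\sqrt{2 + \left(L + N\right) \left(5 + L\right)} N + L^{2}\right) - 3 = \left(\sqrt{2 + \left(5 + L\right) \left(L + N\right)} N + L^{2}\right) - 3 = \left(N \sqrt{2 + \left(5 + L\right) \left(L + N\right)} + L^{2}\right) - 3 = \left(L^{2} + N \sqrt{2 + \left(5 + L\right) \left(L + N\right)}\right) - 3 = -3 + L^{2} + N \sqrt{2 + \left(5 + L\right) \left(L + N\right)}$)
$c{\left(-10,S \right)} 7 = \left(-3 + 2^{2} - 10 \sqrt{2 + 2^{2} + 5 \cdot 2 + 5 \left(-10\right) + 2 \left(-10\right)}\right) 7 = \left(-3 + 4 - 10 \sqrt{2 + 4 + 10 - 50 - 20}\right) 7 = \left(-3 + 4 - 10 \sqrt{-54}\right) 7 = \left(-3 + 4 - 10 \cdot 3 i \sqrt{6}\right) 7 = \left(-3 + 4 - 30 i \sqrt{6}\right) 7 = \left(1 - 30 i \sqrt{6}\right) 7 = 7 - 210 i \sqrt{6}$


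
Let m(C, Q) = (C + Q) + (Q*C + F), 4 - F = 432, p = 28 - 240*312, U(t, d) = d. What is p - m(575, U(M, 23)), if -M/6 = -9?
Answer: -88247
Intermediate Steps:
M = 54 (M = -6*(-9) = 54)
p = -74852 (p = 28 - 74880 = -74852)
F = -428 (F = 4 - 1*432 = 4 - 432 = -428)
m(C, Q) = -428 + C + Q + C*Q (m(C, Q) = (C + Q) + (Q*C - 428) = (C + Q) + (C*Q - 428) = (C + Q) + (-428 + C*Q) = -428 + C + Q + C*Q)
p - m(575, U(M, 23)) = -74852 - (-428 + 575 + 23 + 575*23) = -74852 - (-428 + 575 + 23 + 13225) = -74852 - 1*13395 = -74852 - 13395 = -88247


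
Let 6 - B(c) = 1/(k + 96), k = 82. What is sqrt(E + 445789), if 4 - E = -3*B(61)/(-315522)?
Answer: sqrt(4339978033572362683)/3120162 ≈ 667.68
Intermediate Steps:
B(c) = 1067/178 (B(c) = 6 - 1/(82 + 96) = 6 - 1/178 = 1067/178)
E = 74882821/18720972 (E = 4 - (-3*1067/178)/(-315522) = 4 - (-3201)*(-1)/(178*315522) = 4 - 1*1067/18720972 = 4 - 1067/18720972 = 74882821/18720972 ≈ 3.9999)
sqrt(E + 445789) = sqrt(74882821/18720972 + 445789) = sqrt(8345678269729/18720972) = sqrt(4339978033572362683)/3120162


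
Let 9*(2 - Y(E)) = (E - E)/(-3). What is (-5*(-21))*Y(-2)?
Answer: 210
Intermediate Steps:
Y(E) = 2 (Y(E) = 2 - (E - E)/(9*(-3)) = 2 - 0*(-1)/3 = 2 - ⅑*0 = 2 + 0 = 2)
(-5*(-21))*Y(-2) = -5*(-21)*2 = 105*2 = 210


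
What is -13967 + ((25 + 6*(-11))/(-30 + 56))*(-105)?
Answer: -358837/26 ≈ -13801.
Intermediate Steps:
-13967 + ((25 + 6*(-11))/(-30 + 56))*(-105) = -13967 + ((25 - 66)/26)*(-105) = -13967 - 41*1/26*(-105) = -13967 - 41/26*(-105) = -13967 + 4305/26 = -358837/26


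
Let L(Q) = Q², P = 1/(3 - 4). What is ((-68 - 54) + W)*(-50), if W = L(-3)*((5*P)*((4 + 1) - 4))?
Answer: 8350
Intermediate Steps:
P = -1 (P = 1/(-1) = -1)
W = -45 (W = (-3)²*((5*(-1))*((4 + 1) - 4)) = 9*(-5*(5 - 4)) = 9*(-5*1) = 9*(-5) = -45)
((-68 - 54) + W)*(-50) = ((-68 - 54) - 45)*(-50) = (-122 - 45)*(-50) = -167*(-50) = 8350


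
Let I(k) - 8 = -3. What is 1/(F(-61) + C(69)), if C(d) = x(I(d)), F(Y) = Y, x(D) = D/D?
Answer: -1/60 ≈ -0.016667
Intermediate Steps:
I(k) = 5 (I(k) = 8 - 3 = 5)
x(D) = 1
C(d) = 1
1/(F(-61) + C(69)) = 1/(-61 + 1) = 1/(-60) = -1/60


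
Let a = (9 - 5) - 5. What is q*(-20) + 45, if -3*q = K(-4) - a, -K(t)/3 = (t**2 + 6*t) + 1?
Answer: 575/3 ≈ 191.67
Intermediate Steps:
K(t) = -3 - 18*t - 3*t**2 (K(t) = -3*((t**2 + 6*t) + 1) = -3*(1 + t**2 + 6*t) = -3 - 18*t - 3*t**2)
a = -1 (a = 4 - 5 = -1)
q = -22/3 (q = -((-3 - 18*(-4) - 3*(-4)**2) - 1*(-1))/3 = -((-3 + 72 - 3*16) + 1)/3 = -((-3 + 72 - 48) + 1)/3 = -(21 + 1)/3 = -1/3*22 = -22/3 ≈ -7.3333)
q*(-20) + 45 = -22/3*(-20) + 45 = 440/3 + 45 = 575/3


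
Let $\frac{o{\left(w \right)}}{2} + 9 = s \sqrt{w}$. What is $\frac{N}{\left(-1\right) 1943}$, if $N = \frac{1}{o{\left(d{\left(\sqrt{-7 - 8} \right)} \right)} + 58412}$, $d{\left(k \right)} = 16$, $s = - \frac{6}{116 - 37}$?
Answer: $- \frac{79}{8963210554} \approx -8.8138 \cdot 10^{-9}$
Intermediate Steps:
$s = - \frac{6}{79}$ ($s = - \frac{6}{116 - 37} = - \frac{6}{79} \approx -0.075949$)
$o{\left(w \right)} = -18 - \frac{12 \sqrt{w}}{79}$ ($o{\left(w \right)} = -18 + 2 \left(- \frac{6 \sqrt{w}}{79}\right) = -18 - \frac{12 \sqrt{w}}{79}$)
$N = \frac{79}{4613078}$ ($N = \frac{1}{\left(-18 - \frac{12 \sqrt{16}}{79}\right) + 58412} = \frac{1}{\left(-18 - \frac{48}{79}\right) + 58412} = \frac{1}{- \frac{1470}{79} + 58412} = \frac{1}{\frac{4613078}{79}} = \frac{79}{4613078} \approx 1.7125 \cdot 10^{-5}$)
$\frac{N}{\left(-1\right) 1943} = \frac{79}{4613078 \left(\left(-1\right) 1943\right)} = \frac{79}{4613078 \left(-1943\right)} = \frac{79}{4613078} \left(- \frac{1}{1943}\right) = - \frac{79}{8963210554}$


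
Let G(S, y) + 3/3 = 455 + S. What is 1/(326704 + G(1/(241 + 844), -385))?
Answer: 1085/354966431 ≈ 3.0566e-6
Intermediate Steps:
G(S, y) = 454 + S (G(S, y) = -1 + (455 + S) = 454 + S)
1/(326704 + G(1/(241 + 844), -385)) = 1/(326704 + (454 + 1/(241 + 844))) = 1/(326704 + (454 + 1/1085)) = 1/(326704 + 492591/1085) = 1/(354966431/1085) = 1085/354966431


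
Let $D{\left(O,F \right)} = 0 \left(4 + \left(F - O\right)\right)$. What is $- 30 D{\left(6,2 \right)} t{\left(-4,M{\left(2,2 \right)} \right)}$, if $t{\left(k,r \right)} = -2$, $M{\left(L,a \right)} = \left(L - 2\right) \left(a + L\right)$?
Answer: $0$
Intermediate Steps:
$M{\left(L,a \right)} = \left(-2 + L\right) \left(L + a\right)$
$D{\left(O,F \right)} = 0$ ($D{\left(O,F \right)} = 0 \left(4 + F - O\right) = 0$)
$- 30 D{\left(6,2 \right)} t{\left(-4,M{\left(2,2 \right)} \right)} = \left(-30\right) 0 \left(-2\right) = 0 \left(-2\right) = 0$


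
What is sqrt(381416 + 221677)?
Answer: sqrt(603093) ≈ 776.59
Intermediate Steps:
sqrt(381416 + 221677) = sqrt(603093)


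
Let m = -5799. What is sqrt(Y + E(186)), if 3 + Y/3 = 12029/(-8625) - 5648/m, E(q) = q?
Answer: 3*sqrt(45600185210)/48325 ≈ 13.257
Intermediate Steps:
Y = -2479584/241625 (Y = -9 + 3*(12029/(-8625) - 5648/(-5799)) = -9 + 3*(12029*(-1/8625) - 5648*(-1/5799)) = -9 + 3*(-523/375 + 5648/5799) = -9 + 3*(-101653/241625) = -9 - 304959/241625 = -2479584/241625 ≈ -10.262)
sqrt(Y + E(186)) = sqrt(-2479584/241625 + 186) = sqrt(42462666/241625) = 3*sqrt(45600185210)/48325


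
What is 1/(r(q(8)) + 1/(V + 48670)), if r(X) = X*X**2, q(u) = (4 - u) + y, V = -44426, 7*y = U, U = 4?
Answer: -1455692/58668713 ≈ -0.024812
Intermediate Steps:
y = 4/7 (y = (1/7)*4 = 4/7 ≈ 0.57143)
q(u) = 32/7 - u (q(u) = (4 - u) + 4/7 = 32/7 - u)
r(X) = X**3
1/(r(q(8)) + 1/(V + 48670)) = 1/((32/7 - 1*8)**3 + 1/(-44426 + 48670)) = 1/((32/7 - 8)**3 + 1/4244) = 1/((-24/7)**3 + 1/4244) = 1/(-13824/343 + 1/4244) = 1/(-58668713/1455692) = -1455692/58668713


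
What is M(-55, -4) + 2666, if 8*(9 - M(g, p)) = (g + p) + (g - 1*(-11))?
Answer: 21503/8 ≈ 2687.9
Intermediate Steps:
M(g, p) = 61/8 - g/4 - p/8 (M(g, p) = 9 - ((g + p) + (g - 1*(-11)))/8 = 9 - ((g + p) + (g + 11))/8 = 9 - ((g + p) + (11 + g))/8 = 9 - (11 + p + 2*g)/8 = 9 + (-11/8 - g/4 - p/8) = 61/8 - g/4 - p/8)
M(-55, -4) + 2666 = (61/8 - ¼*(-55) - ⅛*(-4)) + 2666 = (61/8 + 55/4 + ½) + 2666 = 175/8 + 2666 = 21503/8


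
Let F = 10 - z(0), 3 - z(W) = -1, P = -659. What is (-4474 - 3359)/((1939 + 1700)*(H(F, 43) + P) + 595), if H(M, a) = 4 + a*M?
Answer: 7833/1444088 ≈ 0.0054242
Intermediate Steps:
z(W) = 4 (z(W) = 3 - 1*(-1) = 3 + 1 = 4)
F = 6 (F = 10 - 1*4 = 10 - 4 = 6)
H(M, a) = 4 + M*a
(-4474 - 3359)/((1939 + 1700)*(H(F, 43) + P) + 595) = (-4474 - 3359)/((1939 + 1700)*((4 + 6*43) - 659) + 595) = -7833/(3639*((4 + 258) - 659) + 595) = -7833/(3639*(262 - 659) + 595) = -7833/(3639*(-397) + 595) = -7833/(-1444683 + 595) = -7833/(-1444088) = -7833*(-1/1444088) = 7833/1444088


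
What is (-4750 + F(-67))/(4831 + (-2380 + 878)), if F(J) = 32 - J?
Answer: -4651/3329 ≈ -1.3971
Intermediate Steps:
(-4750 + F(-67))/(4831 + (-2380 + 878)) = (-4750 + (32 - 1*(-67)))/(4831 + (-2380 + 878)) = (-4750 + (32 + 67))/(4831 - 1502) = (-4750 + 99)/3329 = -4651*1/3329 = -4651/3329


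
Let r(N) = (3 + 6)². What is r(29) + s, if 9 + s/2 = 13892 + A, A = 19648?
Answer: 67143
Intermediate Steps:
r(N) = 81 (r(N) = 9² = 81)
s = 67062 (s = -18 + 2*(13892 + 19648) = -18 + 2*33540 = -18 + 67080 = 67062)
r(29) + s = 81 + 67062 = 67143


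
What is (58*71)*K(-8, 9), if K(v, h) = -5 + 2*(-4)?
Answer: -53534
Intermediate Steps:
K(v, h) = -13 (K(v, h) = -5 - 8 = -13)
(58*71)*K(-8, 9) = (58*71)*(-13) = 4118*(-13) = -53534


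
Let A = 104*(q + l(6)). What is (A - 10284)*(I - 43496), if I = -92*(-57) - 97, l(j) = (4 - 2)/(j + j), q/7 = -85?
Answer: 2766752520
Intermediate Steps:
q = -595 (q = 7*(-85) = -595)
l(j) = 1/j (l(j) = 2/((2*j)) = 2*(1/(2*j)) = 1/j)
A = -185588/3 (A = 104*(-595 + 1/6) = 104*(-595 + ⅙) = 104*(-3569/6) = -185588/3 ≈ -61863.)
I = 5147 (I = 5244 - 97 = 5147)
(A - 10284)*(I - 43496) = (-185588/3 - 10284)*(5147 - 43496) = -216440/3*(-38349) = 2766752520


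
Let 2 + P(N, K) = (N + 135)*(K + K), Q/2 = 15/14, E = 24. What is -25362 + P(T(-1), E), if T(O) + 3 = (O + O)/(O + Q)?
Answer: -19112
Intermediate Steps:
Q = 15/7 (Q = 2*(15/14) = 15/7 ≈ 2.1429)
T(O) = -3 + 2*O/(15/7 + O) (T(O) = -3 + (O + O)/(O + 15/7) = -3 + (2*O)/(15/7 + O) = -3 + 2*O/(15/7 + O))
P(N, K) = -2 + 2*K*(135 + N) (P(N, K) = -2 + (N + 135)*(K + K) = -2 + (135 + N)*(2*K) = -2 + 2*K*(135 + N))
-25362 + P(T(-1), E) = -25362 + (-2 + 270*24 + 2*24*((-45 - 7*(-1))/(15 + 7*(-1)))) = -25362 + (-2 + 6480 + 2*24*((-45 + 7)/(15 - 7))) = -25362 + (-2 + 6480 + 2*24*(-38/8)) = -25362 + (-2 + 6480 + 2*24*((1/8)*(-38))) = -25362 + (-2 + 6480 + 2*24*(-19/4)) = -25362 + (-2 + 6480 - 228) = -25362 + 6250 = -19112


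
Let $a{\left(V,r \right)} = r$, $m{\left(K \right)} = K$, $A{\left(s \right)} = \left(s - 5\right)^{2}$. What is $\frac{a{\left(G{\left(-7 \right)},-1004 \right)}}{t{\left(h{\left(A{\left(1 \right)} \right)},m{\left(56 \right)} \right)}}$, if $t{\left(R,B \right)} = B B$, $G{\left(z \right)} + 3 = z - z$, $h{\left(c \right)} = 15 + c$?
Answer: $- \frac{251}{784} \approx -0.32015$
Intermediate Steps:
$A{\left(s \right)} = \left(-5 + s\right)^{2}$
$G{\left(z \right)} = -3$ ($G{\left(z \right)} = -3 + \left(z - z\right) = -3 + 0 = -3$)
$t{\left(R,B \right)} = B^{2}$
$\frac{a{\left(G{\left(-7 \right)},-1004 \right)}}{t{\left(h{\left(A{\left(1 \right)} \right)},m{\left(56 \right)} \right)}} = - \frac{1004}{56^{2}} = - \frac{1004}{3136} = \left(-1004\right) \frac{1}{3136} = - \frac{251}{784}$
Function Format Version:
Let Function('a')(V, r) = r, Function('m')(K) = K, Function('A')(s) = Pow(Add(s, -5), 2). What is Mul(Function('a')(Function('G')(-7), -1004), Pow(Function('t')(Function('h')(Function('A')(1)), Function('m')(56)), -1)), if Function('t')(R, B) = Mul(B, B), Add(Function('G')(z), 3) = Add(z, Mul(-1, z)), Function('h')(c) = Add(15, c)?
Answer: Rational(-251, 784) ≈ -0.32015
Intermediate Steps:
Function('A')(s) = Pow(Add(-5, s), 2)
Function('G')(z) = -3 (Function('G')(z) = Add(-3, Add(z, Mul(-1, z))) = Add(-3, 0) = -3)
Function('t')(R, B) = Pow(B, 2)
Mul(Function('a')(Function('G')(-7), -1004), Pow(Function('t')(Function('h')(Function('A')(1)), Function('m')(56)), -1)) = Mul(-1004, Pow(Pow(56, 2), -1)) = Mul(-1004, Pow(3136, -1)) = Mul(-1004, Rational(1, 3136)) = Rational(-251, 784)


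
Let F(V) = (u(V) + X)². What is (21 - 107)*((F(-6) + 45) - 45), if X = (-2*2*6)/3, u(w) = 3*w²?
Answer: -860000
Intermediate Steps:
X = -8 (X = -4*6*(⅓) = -24*⅓ = -8)
F(V) = (-8 + 3*V²)² (F(V) = (3*V² - 8)² = (-8 + 3*V²)²)
(21 - 107)*((F(-6) + 45) - 45) = (21 - 107)*(((-8 + 3*(-6)²)² + 45) - 45) = -86*(((-8 + 3*36)² + 45) - 45) = -86*(((-8 + 108)² + 45) - 45) = -86*((100² + 45) - 45) = -86*((10000 + 45) - 45) = -86*(10045 - 45) = -86*10000 = -860000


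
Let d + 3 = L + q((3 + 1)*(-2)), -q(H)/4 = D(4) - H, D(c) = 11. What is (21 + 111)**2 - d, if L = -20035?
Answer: 37538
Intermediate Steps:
q(H) = -44 + 4*H (q(H) = -4*(11 - H) = -44 + 4*H)
d = -20114 (d = -3 + (-20035 + (-44 + 4*((3 + 1)*(-2)))) = -3 + (-20035 + (-44 + 4*(4*(-2)))) = -3 + (-20035 + (-44 + 4*(-8))) = -3 + (-20035 + (-44 - 32)) = -3 + (-20035 - 76) = -3 - 20111 = -20114)
(21 + 111)**2 - d = (21 + 111)**2 - 1*(-20114) = 132**2 + 20114 = 17424 + 20114 = 37538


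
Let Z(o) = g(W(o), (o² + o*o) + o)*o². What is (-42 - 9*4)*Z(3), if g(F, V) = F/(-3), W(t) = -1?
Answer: -234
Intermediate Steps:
g(F, V) = -F/3 (g(F, V) = F*(-⅓) = -F/3)
Z(o) = o²/3 (Z(o) = (-⅓*(-1))*o² = o²/3)
(-42 - 9*4)*Z(3) = (-42 - 9*4)*((⅓)*3²) = (-42 - 36)*((⅓)*9) = -78*3 = -234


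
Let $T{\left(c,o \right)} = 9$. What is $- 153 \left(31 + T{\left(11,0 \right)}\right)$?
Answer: $-6120$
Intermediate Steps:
$- 153 \left(31 + T{\left(11,0 \right)}\right) = - 153 \left(31 + 9\right) = \left(-153\right) 40 = -6120$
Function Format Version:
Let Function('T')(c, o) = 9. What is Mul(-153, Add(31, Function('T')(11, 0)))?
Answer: -6120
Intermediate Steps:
Mul(-153, Add(31, Function('T')(11, 0))) = Mul(-153, Add(31, 9)) = Mul(-153, 40) = -6120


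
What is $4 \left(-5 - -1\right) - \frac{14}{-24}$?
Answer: $- \frac{185}{12} \approx -15.417$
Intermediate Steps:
$4 \left(-5 - -1\right) - \frac{14}{-24} = 4 \left(-5 + 1\right) - - \frac{7}{12} = 4 \left(-4\right) + \frac{7}{12} = -16 + \frac{7}{12} = - \frac{185}{12}$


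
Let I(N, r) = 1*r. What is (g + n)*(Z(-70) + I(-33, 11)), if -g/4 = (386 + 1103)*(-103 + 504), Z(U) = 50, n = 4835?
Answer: -145394781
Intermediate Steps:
I(N, r) = r
g = -2388356 (g = -4*(386 + 1103)*(-103 + 504) = -5956*401 = -4*597089 = -2388356)
(g + n)*(Z(-70) + I(-33, 11)) = (-2388356 + 4835)*(50 + 11) = -2383521*61 = -145394781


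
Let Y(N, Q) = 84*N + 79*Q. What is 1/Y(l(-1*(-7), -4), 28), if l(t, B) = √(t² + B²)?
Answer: 79/158368 - 3*√65/158368 ≈ 0.00034611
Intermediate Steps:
l(t, B) = √(B² + t²)
Y(N, Q) = 79*Q + 84*N
1/Y(l(-1*(-7), -4), 28) = 1/(79*28 + 84*√((-4)² + (-1*(-7))²)) = 1/(2212 + 84*√(16 + 7²)) = 1/(2212 + 84*√(16 + 49)) = 1/(2212 + 84*√65)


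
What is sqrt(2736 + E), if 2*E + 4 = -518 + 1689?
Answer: sqrt(13278)/2 ≈ 57.615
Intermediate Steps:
E = 1167/2 (E = -2 + (-518 + 1689)/2 = -2 + (1/2)*1171 = -2 + 1171/2 = 1167/2 ≈ 583.50)
sqrt(2736 + E) = sqrt(2736 + 1167/2) = sqrt(6639/2) = sqrt(13278)/2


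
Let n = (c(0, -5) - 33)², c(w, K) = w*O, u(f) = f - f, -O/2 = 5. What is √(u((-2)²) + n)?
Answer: 33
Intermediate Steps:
O = -10 (O = -2*5 = -10)
u(f) = 0
c(w, K) = -10*w (c(w, K) = w*(-10) = -10*w)
n = 1089 (n = (-10*0 - 33)² = (0 - 33)² = (-33)² = 1089)
√(u((-2)²) + n) = √(0 + 1089) = √1089 = 33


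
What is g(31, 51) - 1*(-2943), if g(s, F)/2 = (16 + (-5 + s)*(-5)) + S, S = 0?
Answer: 2715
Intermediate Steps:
g(s, F) = 82 - 10*s (g(s, F) = 2*((16 + (-5 + s)*(-5)) + 0) = 2*((16 + (25 - 5*s)) + 0) = 2*((41 - 5*s) + 0) = 2*(41 - 5*s) = 82 - 10*s)
g(31, 51) - 1*(-2943) = (82 - 10*31) - 1*(-2943) = (82 - 310) + 2943 = -228 + 2943 = 2715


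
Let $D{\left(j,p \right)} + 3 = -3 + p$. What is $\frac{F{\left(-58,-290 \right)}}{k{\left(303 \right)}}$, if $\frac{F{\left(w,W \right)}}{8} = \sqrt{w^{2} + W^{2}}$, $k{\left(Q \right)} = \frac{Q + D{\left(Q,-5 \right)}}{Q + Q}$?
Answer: $\frac{70296 \sqrt{26}}{73} \approx 4910.1$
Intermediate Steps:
$D{\left(j,p \right)} = -6 + p$ ($D{\left(j,p \right)} = -3 + \left(-3 + p\right) = -6 + p$)
$k{\left(Q \right)} = \frac{-11 + Q}{2 Q}$ ($k{\left(Q \right)} = \frac{Q - 11}{Q + Q} = \frac{Q - 11}{2 Q} = \left(-11 + Q\right) \frac{1}{2 Q} = \frac{-11 + Q}{2 Q}$)
$F{\left(w,W \right)} = 8 \sqrt{W^{2} + w^{2}}$ ($F{\left(w,W \right)} = 8 \sqrt{w^{2} + W^{2}} = 8 \sqrt{W^{2} + w^{2}}$)
$\frac{F{\left(-58,-290 \right)}}{k{\left(303 \right)}} = \frac{8 \sqrt{\left(-290\right)^{2} + \left(-58\right)^{2}}}{\frac{1}{2} \cdot \frac{1}{303} \left(-11 + 303\right)} = \frac{8 \sqrt{84100 + 3364}}{\frac{1}{2} \cdot \frac{1}{303} \cdot 292} = \frac{8 \sqrt{87464}}{\frac{146}{303}} = 8 \cdot 58 \sqrt{26} \cdot \frac{303}{146} = 464 \sqrt{26} \cdot \frac{303}{146} = \frac{70296 \sqrt{26}}{73}$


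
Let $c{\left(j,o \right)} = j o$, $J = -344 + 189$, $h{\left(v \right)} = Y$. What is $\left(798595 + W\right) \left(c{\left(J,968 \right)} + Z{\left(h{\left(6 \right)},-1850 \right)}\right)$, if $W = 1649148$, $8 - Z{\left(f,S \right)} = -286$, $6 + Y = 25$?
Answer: $-366539723278$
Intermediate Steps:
$Y = 19$ ($Y = -6 + 25 = 19$)
$h{\left(v \right)} = 19$
$Z{\left(f,S \right)} = 294$ ($Z{\left(f,S \right)} = 8 - -286 = 8 + 286 = 294$)
$J = -155$
$\left(798595 + W\right) \left(c{\left(J,968 \right)} + Z{\left(h{\left(6 \right)},-1850 \right)}\right) = \left(798595 + 1649148\right) \left(\left(-155\right) 968 + 294\right) = 2447743 \left(-150040 + 294\right) = 2447743 \left(-149746\right) = -366539723278$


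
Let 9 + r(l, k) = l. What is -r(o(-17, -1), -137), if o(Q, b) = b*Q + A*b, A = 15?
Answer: 7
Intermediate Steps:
o(Q, b) = 15*b + Q*b (o(Q, b) = b*Q + 15*b = Q*b + 15*b = 15*b + Q*b)
r(l, k) = -9 + l
-r(o(-17, -1), -137) = -(-9 - (15 - 17)) = -(-9 - 1*(-2)) = -(-9 + 2) = -1*(-7) = 7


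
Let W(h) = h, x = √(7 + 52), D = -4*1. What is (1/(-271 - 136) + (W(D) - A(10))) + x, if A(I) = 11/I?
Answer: -20767/4070 + √59 ≈ 2.5787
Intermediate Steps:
D = -4
x = √59 ≈ 7.6811
(1/(-271 - 136) + (W(D) - A(10))) + x = (1/(-271 - 136) + (-4 - 11/10)) + √59 = (1/(-407) + (-4 - 11/10)) + √59 = (-1/407 + (-4 - 1*11/10)) + √59 = (-1/407 + (-4 - 11/10)) + √59 = (-1/407 - 51/10) + √59 = -20767/4070 + √59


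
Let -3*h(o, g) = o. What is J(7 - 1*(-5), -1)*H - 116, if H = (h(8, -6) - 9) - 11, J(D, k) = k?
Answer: -280/3 ≈ -93.333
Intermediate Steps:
h(o, g) = -o/3
H = -68/3 (H = (-1/3*8 - 9) - 11 = (-8/3 - 9) - 11 = -35/3 - 11 = -68/3 ≈ -22.667)
J(7 - 1*(-5), -1)*H - 116 = -1*(-68/3) - 116 = 68/3 - 116 = -280/3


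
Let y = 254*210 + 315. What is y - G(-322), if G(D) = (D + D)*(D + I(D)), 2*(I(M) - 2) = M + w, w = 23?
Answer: -248703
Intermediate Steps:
I(M) = 27/2 + M/2 (I(M) = 2 + (M + 23)/2 = 2 + (23 + M)/2 = 2 + (23/2 + M/2) = 27/2 + M/2)
y = 53655 (y = 53340 + 315 = 53655)
G(D) = 2*D*(27/2 + 3*D/2) (G(D) = (D + D)*(D + (27/2 + D/2)) = (2*D)*(27/2 + 3*D/2) = 2*D*(27/2 + 3*D/2))
y - G(-322) = 53655 - 3*(-322)*(9 - 322) = 53655 - 3*(-322)*(-313) = 53655 - 1*302358 = 53655 - 302358 = -248703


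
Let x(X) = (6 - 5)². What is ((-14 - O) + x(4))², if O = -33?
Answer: 400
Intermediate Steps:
x(X) = 1 (x(X) = 1² = 1)
((-14 - O) + x(4))² = ((-14 - 1*(-33)) + 1)² = ((-14 + 33) + 1)² = (19 + 1)² = 20² = 400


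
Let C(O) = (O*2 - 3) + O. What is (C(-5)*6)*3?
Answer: -324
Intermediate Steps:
C(O) = -3 + 3*O (C(O) = (2*O - 3) + O = (-3 + 2*O) + O = -3 + 3*O)
(C(-5)*6)*3 = ((-3 + 3*(-5))*6)*3 = ((-3 - 15)*6)*3 = -18*6*3 = -108*3 = -324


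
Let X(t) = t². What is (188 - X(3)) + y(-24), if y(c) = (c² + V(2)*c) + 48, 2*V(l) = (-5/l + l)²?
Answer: 800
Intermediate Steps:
V(l) = (l - 5/l)²/2 (V(l) = (-5/l + l)²/2 = (l - 5/l)²/2)
y(c) = 48 + c² + c/8 (y(c) = (c² + ((½)*(-5 + 2²)²/2²)*c) + 48 = (c² + ((½)*(¼)*(-5 + 4)²)*c) + 48 = (c² + ((½)*(¼)*(-1)²)*c) + 48 = (c² + ((½)*(¼)*1)*c) + 48 = (c² + c/8) + 48 = 48 + c² + c/8)
(188 - X(3)) + y(-24) = (188 - 1*3²) + (48 + (-24)² + (⅛)*(-24)) = (188 - 1*9) + (48 + 576 - 3) = (188 - 9) + 621 = 179 + 621 = 800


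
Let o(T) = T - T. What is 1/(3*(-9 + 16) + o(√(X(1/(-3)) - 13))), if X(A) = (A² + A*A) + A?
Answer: 1/21 ≈ 0.047619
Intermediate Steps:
X(A) = A + 2*A² (X(A) = (A² + A²) + A = 2*A² + A = A + 2*A²)
o(T) = 0
1/(3*(-9 + 16) + o(√(X(1/(-3)) - 13))) = 1/(3*(-9 + 16) + 0) = 1/(3*7 + 0) = 1/(21 + 0) = 1/21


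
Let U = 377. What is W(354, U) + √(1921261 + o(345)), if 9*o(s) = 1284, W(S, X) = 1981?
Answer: 1981 + √17292633/3 ≈ 3367.1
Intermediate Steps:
o(s) = 428/3 (o(s) = (⅑)*1284 = 428/3)
W(354, U) + √(1921261 + o(345)) = 1981 + √(1921261 + 428/3) = 1981 + √(5764211/3) = 1981 + √17292633/3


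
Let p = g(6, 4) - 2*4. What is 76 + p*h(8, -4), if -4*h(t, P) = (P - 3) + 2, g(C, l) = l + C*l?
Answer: 101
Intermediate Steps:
h(t, P) = ¼ - P/4 (h(t, P) = -((P - 3) + 2)/4 = -((-3 + P) + 2)/4 = -(-1 + P)/4 = ¼ - P/4)
p = 20 (p = 4*(1 + 6) - 2*4 = 4*7 - 8 = 28 - 8 = 20)
76 + p*h(8, -4) = 76 + 20*(¼ - ¼*(-4)) = 76 + 20*(¼ + 1) = 76 + 20*(5/4) = 76 + 25 = 101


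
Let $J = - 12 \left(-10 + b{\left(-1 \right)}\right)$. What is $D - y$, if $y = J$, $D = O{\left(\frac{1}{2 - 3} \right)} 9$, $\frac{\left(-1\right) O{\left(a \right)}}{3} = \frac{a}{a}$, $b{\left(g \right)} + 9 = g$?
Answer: $-267$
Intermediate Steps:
$b{\left(g \right)} = -9 + g$
$O{\left(a \right)} = -3$ ($O{\left(a \right)} = - 3 \frac{a}{a} = \left(-3\right) 1 = -3$)
$D = -27$ ($D = \left(-3\right) 9 = -27$)
$J = 240$ ($J = - 12 \left(-10 - 10\right) = \left(-12\right) \left(-20\right) = 240$)
$y = 240$
$D - y = -27 - 240 = -267$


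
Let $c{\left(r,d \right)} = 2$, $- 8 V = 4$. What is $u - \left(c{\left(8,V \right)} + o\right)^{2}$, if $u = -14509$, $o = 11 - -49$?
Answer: $-18353$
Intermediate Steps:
$V = - \frac{1}{2}$ ($V = \left(- \frac{1}{8}\right) 4 = - \frac{1}{2} \approx -0.5$)
$o = 60$ ($o = 11 + 49 = 60$)
$u - \left(c{\left(8,V \right)} + o\right)^{2} = -14509 - \left(2 + 60\right)^{2} = -14509 - 62^{2} = -14509 - 3844 = -18353$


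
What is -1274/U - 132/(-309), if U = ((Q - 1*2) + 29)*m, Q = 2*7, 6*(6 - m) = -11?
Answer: -702544/198481 ≈ -3.5396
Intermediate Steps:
m = 47/6 (m = 6 - 1/6*(-11) = 6 + 11/6 = 47/6 ≈ 7.8333)
Q = 14
U = 1927/6 (U = ((14 - 1*2) + 29)*(47/6) = ((14 - 2) + 29)*(47/6) = (12 + 29)*(47/6) = 41*(47/6) = 1927/6 ≈ 321.17)
-1274/U - 132/(-309) = -1274/1927/6 - 132/(-309) = -1274*6/1927 - 132*(-1/309) = -7644/1927 + 44/103 = -702544/198481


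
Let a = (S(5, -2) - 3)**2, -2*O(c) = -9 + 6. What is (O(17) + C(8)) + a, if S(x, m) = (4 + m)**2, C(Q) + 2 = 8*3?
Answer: 49/2 ≈ 24.500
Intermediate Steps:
O(c) = 3/2 (O(c) = -(-9 + 6)/2 = -1/2*(-3) = 3/2)
C(Q) = 22 (C(Q) = -2 + 8*3 = -2 + 24 = 22)
a = 1 (a = ((4 - 2)**2 - 3)**2 = (2**2 - 3)**2 = (4 - 3)**2 = 1**2 = 1)
(O(17) + C(8)) + a = (3/2 + 22) + 1 = 47/2 + 1 = 49/2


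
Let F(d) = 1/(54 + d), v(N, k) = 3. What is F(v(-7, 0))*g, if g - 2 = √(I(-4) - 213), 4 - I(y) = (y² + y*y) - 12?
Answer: 2/57 + I*√229/57 ≈ 0.035088 + 0.26549*I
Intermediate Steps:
I(y) = 16 - 2*y² (I(y) = 4 - ((y² + y*y) - 12) = 4 - ((y² + y²) - 12) = 4 - (2*y² - 12) = 4 - (-12 + 2*y²) = 4 + (12 - 2*y²) = 16 - 2*y²)
g = 2 + I*√229 (g = 2 + √((16 - 2*(-4)²) - 213) = 2 + √((16 - 2*16) - 213) = 2 + √((16 - 32) - 213) = 2 + √(-16 - 213) = 2 + √(-229) = 2 + I*√229 ≈ 2.0 + 15.133*I)
F(v(-7, 0))*g = (2 + I*√229)/(54 + 3) = (2 + I*√229)/57 = 2/57 + I*√229/57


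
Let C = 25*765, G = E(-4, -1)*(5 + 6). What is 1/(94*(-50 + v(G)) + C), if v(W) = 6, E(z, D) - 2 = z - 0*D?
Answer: 1/14989 ≈ 6.6716e-5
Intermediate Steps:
E(z, D) = 2 + z (E(z, D) = 2 + (z - 0*D) = 2 + (z - 1*0) = 2 + (z + 0) = 2 + z)
G = -22 (G = (2 - 4)*(5 + 6) = -2*11 = -22)
C = 19125
1/(94*(-50 + v(G)) + C) = 1/(94*(-50 + 6) + 19125) = 1/(94*(-44) + 19125) = 1/(-4136 + 19125) = 1/14989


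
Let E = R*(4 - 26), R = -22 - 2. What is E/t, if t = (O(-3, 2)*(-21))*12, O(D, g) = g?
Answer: -22/21 ≈ -1.0476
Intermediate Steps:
R = -24
t = -504 (t = (2*(-21))*12 = -42*12 = -504)
E = 528 (E = -24*(4 - 26) = -24*(-22) = 528)
E/t = 528/(-504) = 528*(-1/504) = -22/21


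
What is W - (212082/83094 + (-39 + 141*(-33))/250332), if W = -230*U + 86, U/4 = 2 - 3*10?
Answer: 324620893082/12561043 ≈ 25843.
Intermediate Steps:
U = -112 (U = 4*(2 - 3*10) = 4*(2 - 30) = 4*(-28) = -112)
W = 25846 (W = -230*(-112) + 86 = 25760 + 86 = 25846)
W - (212082/83094 + (-39 + 141*(-33))/250332) = 25846 - (212082/83094 + (-39 + 141*(-33))/250332) = 25846 - (212082*(1/83094) + (-39 - 4653)*(1/250332)) = 25846 - (35347/13849 - 4692*1/250332) = 25846 - (35347/13849 - 17/907) = 25846 - 1*31824296/12561043 = 25846 - 31824296/12561043 = 324620893082/12561043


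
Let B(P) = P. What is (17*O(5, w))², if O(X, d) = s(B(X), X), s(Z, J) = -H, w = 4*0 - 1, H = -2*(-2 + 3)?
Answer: 1156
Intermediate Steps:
H = -2 (H = -2*1 = -2)
w = -1 (w = 0 - 1 = -1)
s(Z, J) = 2 (s(Z, J) = -1*(-2) = 2)
O(X, d) = 2
(17*O(5, w))² = (17*2)² = 34² = 1156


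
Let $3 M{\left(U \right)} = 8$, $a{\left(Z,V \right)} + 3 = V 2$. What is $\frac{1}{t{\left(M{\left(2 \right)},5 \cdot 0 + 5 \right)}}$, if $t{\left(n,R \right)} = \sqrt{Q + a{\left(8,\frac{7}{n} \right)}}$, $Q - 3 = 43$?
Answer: $\frac{2 \sqrt{193}}{193} \approx 0.14396$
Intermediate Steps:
$a{\left(Z,V \right)} = -3 + 2 V$ ($a{\left(Z,V \right)} = -3 + V 2 = -3 + 2 V$)
$Q = 46$ ($Q = 3 + 43 = 46$)
$M{\left(U \right)} = \frac{8}{3}$ ($M{\left(U \right)} = \frac{1}{3} \cdot 8 = \frac{8}{3}$)
$t{\left(n,R \right)} = \sqrt{43 + \frac{14}{n}}$ ($t{\left(n,R \right)} = \sqrt{46 - \left(3 - 2 \frac{7}{n}\right)} = \sqrt{46 - \left(3 - \frac{14}{n}\right)} = \sqrt{43 + \frac{14}{n}}$)
$\frac{1}{t{\left(M{\left(2 \right)},5 \cdot 0 + 5 \right)}} = \frac{1}{\sqrt{43 + \frac{14}{\frac{8}{3}}}} = \frac{1}{\sqrt{43 + 14 \cdot \frac{3}{8}}} = \frac{1}{\sqrt{43 + \frac{21}{4}}} = \frac{1}{\sqrt{\frac{193}{4}}} = \frac{1}{\frac{1}{2} \sqrt{193}} = \frac{2 \sqrt{193}}{193}$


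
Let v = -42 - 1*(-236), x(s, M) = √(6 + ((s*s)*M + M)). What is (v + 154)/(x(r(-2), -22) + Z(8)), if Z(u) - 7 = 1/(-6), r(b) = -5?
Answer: 85608/22057 - 12528*I*√566/22057 ≈ 3.8812 - 13.513*I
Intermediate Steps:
Z(u) = 41/6 (Z(u) = 7 + 1/(-6) = 7 - ⅙ = 41/6)
x(s, M) = √(6 + M + M*s²) (x(s, M) = √(6 + (s²*M + M)) = √(6 + (M*s² + M)) = √(6 + (M + M*s²)) = √(6 + M + M*s²))
v = 194 (v = -42 + 236 = 194)
(v + 154)/(x(r(-2), -22) + Z(8)) = (194 + 154)/(√(6 - 22 - 22*(-5)²) + 41/6) = 348/(√(6 - 22 - 22*25) + 41/6) = 348/(√(6 - 22 - 550) + 41/6) = 348/(√(-566) + 41/6) = 348/(I*√566 + 41/6) = 348/(41/6 + I*√566)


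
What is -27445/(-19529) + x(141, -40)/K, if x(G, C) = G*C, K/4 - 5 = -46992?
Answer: 1317094105/917609123 ≈ 1.4354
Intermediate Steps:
K = -187948 (K = 20 + 4*(-46992) = 20 - 187968 = -187948)
x(G, C) = C*G
-27445/(-19529) + x(141, -40)/K = -27445/(-19529) - 40*141/(-187948) = -27445*(-1/19529) - 5640*(-1/187948) = 27445/19529 + 1410/46987 = 1317094105/917609123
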